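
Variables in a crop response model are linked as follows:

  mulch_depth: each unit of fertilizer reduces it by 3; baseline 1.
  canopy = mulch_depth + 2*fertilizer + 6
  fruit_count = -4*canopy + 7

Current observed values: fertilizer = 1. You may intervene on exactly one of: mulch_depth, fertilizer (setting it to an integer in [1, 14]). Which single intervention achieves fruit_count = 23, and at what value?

set fertilizer = 11

Intervening on mulch_depth: fruit_count = -4*mulch_depth - 25. Reaching 23 requires mulch_depth = -12, outside [1, 14].
Intervening on fertilizer: with other inputs at their observed values, fruit_count = 4*fertilizer - 21. Solving for 23 gives fertilizer = 11, within [1, 14].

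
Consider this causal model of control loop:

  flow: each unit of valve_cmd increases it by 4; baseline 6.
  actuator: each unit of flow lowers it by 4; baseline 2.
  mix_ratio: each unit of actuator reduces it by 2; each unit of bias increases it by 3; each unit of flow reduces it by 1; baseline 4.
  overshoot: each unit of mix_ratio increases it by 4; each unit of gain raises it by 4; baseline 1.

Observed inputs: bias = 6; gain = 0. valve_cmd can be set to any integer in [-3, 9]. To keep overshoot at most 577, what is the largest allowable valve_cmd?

Substituting into the actuator equation gives actuator = -16*valve_cmd - 22.
Substituting into the mix_ratio equation gives mix_ratio = 28*valve_cmd + 60.
Substituting into the overshoot equation gives overshoot = 112*valve_cmd + 241.
Require 112*valve_cmd + 241 ≤ 577, so valve_cmd ≤ 3.
The largest integer in [-3, 9] satisfying this is 3.

valve_cmd = 3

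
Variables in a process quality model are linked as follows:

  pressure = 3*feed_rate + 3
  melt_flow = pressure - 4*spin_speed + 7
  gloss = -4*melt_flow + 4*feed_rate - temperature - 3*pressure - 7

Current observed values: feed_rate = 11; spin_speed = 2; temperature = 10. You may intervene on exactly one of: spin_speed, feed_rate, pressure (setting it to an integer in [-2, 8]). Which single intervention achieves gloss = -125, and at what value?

Intervening on spin_speed: with other inputs at their observed values, gloss = 16*spin_speed - 253. Solving for -125 gives spin_speed = 8, within [-2, 8].
Intervening on feed_rate: gloss = -17*feed_rate - 34. Reaching -125 requires feed_rate = 91/17, not an integer.
Intervening on pressure: gloss = -7*pressure + 31. Reaching -125 requires pressure = 156/7, not an integer.

set spin_speed = 8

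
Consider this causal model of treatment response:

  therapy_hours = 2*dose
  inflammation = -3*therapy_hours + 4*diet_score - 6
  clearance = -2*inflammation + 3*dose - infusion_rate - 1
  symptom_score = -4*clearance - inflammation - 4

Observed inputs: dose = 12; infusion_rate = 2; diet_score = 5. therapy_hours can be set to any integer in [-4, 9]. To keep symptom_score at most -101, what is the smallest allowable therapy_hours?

therapy_hours = 3

Intervening on therapy_hours fixes its value directly, overriding its dependence on dose.
Substituting into the inflammation equation gives inflammation = -3*therapy_hours + 14.
So clearance = 6*therapy_hours + 5.
So symptom_score = -21*therapy_hours - 38.
Require -21*therapy_hours - 38 ≤ -101, so therapy_hours ≥ 3.
The smallest integer in [-4, 9] satisfying this is 3.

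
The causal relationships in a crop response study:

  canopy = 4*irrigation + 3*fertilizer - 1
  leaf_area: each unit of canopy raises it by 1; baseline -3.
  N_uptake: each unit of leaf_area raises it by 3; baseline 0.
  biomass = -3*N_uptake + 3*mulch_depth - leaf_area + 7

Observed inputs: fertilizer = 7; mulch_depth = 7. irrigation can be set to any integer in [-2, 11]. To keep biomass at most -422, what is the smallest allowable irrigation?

Substituting into the canopy equation gives canopy = 4*irrigation + 20.
leaf_area becomes 4*irrigation + 17.
Substituting into the N_uptake equation gives N_uptake = 12*irrigation + 51.
Substituting into the biomass equation gives biomass = -40*irrigation - 142.
Require -40*irrigation - 142 ≤ -422, so irrigation ≥ 7.
The smallest integer in [-2, 11] satisfying this is 7.

irrigation = 7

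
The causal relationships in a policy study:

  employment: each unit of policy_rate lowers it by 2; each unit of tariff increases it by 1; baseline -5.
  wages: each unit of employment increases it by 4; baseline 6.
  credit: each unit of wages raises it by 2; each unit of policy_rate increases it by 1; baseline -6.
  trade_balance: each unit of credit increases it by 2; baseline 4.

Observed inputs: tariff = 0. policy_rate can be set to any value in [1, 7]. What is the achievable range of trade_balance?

Substituting into the employment equation gives employment = -2*policy_rate - 5.
Substituting into the wages equation gives wages = -8*policy_rate - 14.
So credit = -15*policy_rate - 34.
Substituting into the trade_balance equation gives trade_balance = -30*policy_rate - 64.
Linear in policy_rate, so extremes are at the endpoints: policy_rate = 1 gives trade_balance = -94; policy_rate = 7 gives trade_balance = -274.

-274 to -94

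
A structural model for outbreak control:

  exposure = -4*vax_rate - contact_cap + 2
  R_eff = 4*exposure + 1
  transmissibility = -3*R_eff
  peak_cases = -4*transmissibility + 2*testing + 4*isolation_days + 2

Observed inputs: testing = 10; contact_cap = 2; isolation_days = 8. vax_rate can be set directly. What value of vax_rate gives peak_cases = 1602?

Substituting into the exposure equation gives exposure = -4*vax_rate.
So R_eff = -16*vax_rate + 1.
This gives transmissibility = 48*vax_rate - 3.
This gives peak_cases = -192*vax_rate + 66.
Solve -192*vax_rate + 66 = 1602: vax_rate = (1602 - 66) / -192 = -8.

vax_rate = -8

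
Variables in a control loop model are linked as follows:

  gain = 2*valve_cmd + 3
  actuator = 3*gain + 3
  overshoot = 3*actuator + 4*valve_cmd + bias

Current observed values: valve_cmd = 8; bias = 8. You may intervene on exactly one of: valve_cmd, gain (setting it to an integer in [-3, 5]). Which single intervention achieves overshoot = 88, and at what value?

set valve_cmd = 2

Intervening on valve_cmd: with other inputs at their observed values, overshoot = 22*valve_cmd + 44. Solving for 88 gives valve_cmd = 2, within [-3, 5].
Intervening on gain: overshoot = 9*gain + 49. Reaching 88 requires gain = 13/3, not an integer.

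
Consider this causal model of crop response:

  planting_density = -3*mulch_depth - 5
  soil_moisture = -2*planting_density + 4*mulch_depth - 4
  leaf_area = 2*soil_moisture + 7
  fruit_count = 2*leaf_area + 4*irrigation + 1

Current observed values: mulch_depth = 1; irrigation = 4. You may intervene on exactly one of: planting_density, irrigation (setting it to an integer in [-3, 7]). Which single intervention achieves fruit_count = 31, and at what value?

Intervening on planting_density: with other inputs at their observed values, fruit_count = -8*planting_density + 31. Solving for 31 gives planting_density = 0, within [-3, 7].
Intervening on irrigation: fruit_count = 4*irrigation + 79. Reaching 31 requires irrigation = -12, outside [-3, 7].

set planting_density = 0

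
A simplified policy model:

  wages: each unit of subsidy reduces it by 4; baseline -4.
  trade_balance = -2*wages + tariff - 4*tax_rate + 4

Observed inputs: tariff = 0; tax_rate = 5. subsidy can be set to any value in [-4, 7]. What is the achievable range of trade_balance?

-40 to 48

Substituting into the trade_balance equation gives trade_balance = 8*subsidy - 8.
Linear in subsidy, so extremes are at the endpoints: subsidy = -4 gives trade_balance = -40; subsidy = 7 gives trade_balance = 48.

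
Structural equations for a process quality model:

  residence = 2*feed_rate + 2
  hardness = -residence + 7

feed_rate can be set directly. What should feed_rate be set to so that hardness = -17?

Substituting into the hardness equation gives hardness = -2*feed_rate + 5.
Solve -2*feed_rate + 5 = -17: feed_rate = (-17 - 5) / -2 = 11.

feed_rate = 11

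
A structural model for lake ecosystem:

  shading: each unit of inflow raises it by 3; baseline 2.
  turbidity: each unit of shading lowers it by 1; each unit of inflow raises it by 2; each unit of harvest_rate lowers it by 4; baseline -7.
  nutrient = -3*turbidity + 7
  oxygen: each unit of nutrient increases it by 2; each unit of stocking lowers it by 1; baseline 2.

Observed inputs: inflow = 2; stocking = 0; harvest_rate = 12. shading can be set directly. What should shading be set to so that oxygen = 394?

shading = 12

Intervening on shading fixes its value directly, overriding its dependence on inflow.
Substituting into the turbidity equation gives turbidity = -shading - 51.
Substituting into the nutrient equation gives nutrient = 3*shading + 160.
Substituting into the oxygen equation gives oxygen = 6*shading + 322.
Solve 6*shading + 322 = 394: shading = (394 - 322) / 6 = 12.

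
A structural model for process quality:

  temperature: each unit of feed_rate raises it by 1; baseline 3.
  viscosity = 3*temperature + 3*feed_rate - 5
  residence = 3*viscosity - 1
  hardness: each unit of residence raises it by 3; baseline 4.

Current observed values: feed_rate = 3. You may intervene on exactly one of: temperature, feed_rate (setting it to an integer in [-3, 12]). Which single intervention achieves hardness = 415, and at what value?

set feed_rate = 7

Intervening on temperature: hardness = 27*temperature + 37. Reaching 415 requires temperature = 14, outside [-3, 12].
Intervening on feed_rate: with other inputs at their observed values, hardness = 54*feed_rate + 37. Solving for 415 gives feed_rate = 7, within [-3, 12].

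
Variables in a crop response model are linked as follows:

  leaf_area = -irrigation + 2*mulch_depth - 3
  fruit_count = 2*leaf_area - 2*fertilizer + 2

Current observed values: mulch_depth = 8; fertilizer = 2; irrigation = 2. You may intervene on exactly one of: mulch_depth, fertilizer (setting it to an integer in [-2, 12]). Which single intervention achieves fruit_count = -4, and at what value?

Intervening on mulch_depth: with other inputs at their observed values, fruit_count = 4*mulch_depth - 12. Solving for -4 gives mulch_depth = 2, within [-2, 12].
Intervening on fertilizer: fruit_count = -2*fertilizer + 24. Reaching -4 requires fertilizer = 14, outside [-2, 12].

set mulch_depth = 2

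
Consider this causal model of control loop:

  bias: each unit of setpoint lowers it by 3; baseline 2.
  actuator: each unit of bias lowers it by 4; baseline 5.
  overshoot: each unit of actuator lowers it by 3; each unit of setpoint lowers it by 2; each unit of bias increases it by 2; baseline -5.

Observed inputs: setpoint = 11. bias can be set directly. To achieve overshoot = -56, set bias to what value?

bias = -1

Intervening on bias fixes its value directly, overriding its dependence on setpoint.
Substituting into the overshoot equation gives overshoot = 14*bias - 42.
Solve 14*bias - 42 = -56: bias = (-56 + 42) / 14 = -1.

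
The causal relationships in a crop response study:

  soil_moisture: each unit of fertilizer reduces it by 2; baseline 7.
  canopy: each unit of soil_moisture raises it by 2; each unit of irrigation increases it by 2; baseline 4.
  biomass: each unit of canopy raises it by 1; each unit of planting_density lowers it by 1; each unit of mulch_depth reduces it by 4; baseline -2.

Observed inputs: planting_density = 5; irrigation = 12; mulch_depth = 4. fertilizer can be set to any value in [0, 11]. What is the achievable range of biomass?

-25 to 19

Substituting into the canopy equation gives canopy = -4*fertilizer + 42.
biomass becomes -4*fertilizer + 19.
Linear in fertilizer, so extremes are at the endpoints: fertilizer = 0 gives biomass = 19; fertilizer = 11 gives biomass = -25.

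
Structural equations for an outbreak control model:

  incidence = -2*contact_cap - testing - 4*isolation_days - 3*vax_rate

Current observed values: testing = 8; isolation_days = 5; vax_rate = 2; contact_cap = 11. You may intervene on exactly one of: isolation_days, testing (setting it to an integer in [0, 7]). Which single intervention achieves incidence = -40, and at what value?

set isolation_days = 1

Intervening on isolation_days: with other inputs at their observed values, incidence = -4*isolation_days - 36. Solving for -40 gives isolation_days = 1, within [0, 7].
Intervening on testing: incidence = -testing - 48. Reaching -40 requires testing = -8, outside [0, 7].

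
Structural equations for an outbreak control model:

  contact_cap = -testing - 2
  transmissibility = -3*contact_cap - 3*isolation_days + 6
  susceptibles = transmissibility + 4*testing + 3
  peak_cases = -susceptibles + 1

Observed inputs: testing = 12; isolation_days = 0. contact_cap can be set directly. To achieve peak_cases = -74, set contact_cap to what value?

contact_cap = -6

Intervening on contact_cap fixes its value directly, overriding its dependence on testing.
Substituting into the transmissibility equation gives transmissibility = -3*contact_cap + 6.
Substituting into the susceptibles equation gives susceptibles = -3*contact_cap + 57.
Substituting into the peak_cases equation gives peak_cases = 3*contact_cap - 56.
Solve 3*contact_cap - 56 = -74: contact_cap = (-74 + 56) / 3 = -6.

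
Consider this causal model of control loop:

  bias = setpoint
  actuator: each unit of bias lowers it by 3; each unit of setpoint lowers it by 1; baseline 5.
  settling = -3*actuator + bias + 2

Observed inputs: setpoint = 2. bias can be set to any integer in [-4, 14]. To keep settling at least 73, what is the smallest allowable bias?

Intervening on bias fixes its value directly, overriding its dependence on setpoint.
Substituting into the actuator equation gives actuator = -3*bias + 3.
Substituting into the settling equation gives settling = 10*bias - 7.
Require 10*bias - 7 ≥ 73, so bias ≥ 8.
The smallest integer in [-4, 14] satisfying this is 8.

bias = 8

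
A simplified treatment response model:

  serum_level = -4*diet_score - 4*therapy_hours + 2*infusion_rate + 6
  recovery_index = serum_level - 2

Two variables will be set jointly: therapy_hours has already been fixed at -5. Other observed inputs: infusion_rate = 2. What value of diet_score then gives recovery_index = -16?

With therapy_hours held at -5:
Substituting into the serum_level equation gives serum_level = -4*diet_score + 30.
This gives recovery_index = -4*diet_score + 28.
Solve -4*diet_score + 28 = -16: diet_score = (-16 - 28) / -4 = 11.

diet_score = 11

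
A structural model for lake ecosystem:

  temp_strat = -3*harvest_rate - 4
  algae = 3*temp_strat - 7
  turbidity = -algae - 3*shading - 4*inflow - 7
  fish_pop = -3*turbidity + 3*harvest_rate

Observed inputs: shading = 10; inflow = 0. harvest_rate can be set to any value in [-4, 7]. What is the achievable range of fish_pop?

Substituting into the algae equation gives algae = -9*harvest_rate - 19.
turbidity becomes 9*harvest_rate - 18.
Substituting into the fish_pop equation gives fish_pop = -24*harvest_rate + 54.
Linear in harvest_rate, so extremes are at the endpoints: harvest_rate = -4 gives fish_pop = 150; harvest_rate = 7 gives fish_pop = -114.

-114 to 150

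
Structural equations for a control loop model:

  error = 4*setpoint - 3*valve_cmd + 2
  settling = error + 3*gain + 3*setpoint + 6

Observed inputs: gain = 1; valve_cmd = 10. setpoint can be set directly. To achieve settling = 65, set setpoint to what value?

Substituting into the error equation gives error = 4*setpoint - 28.
settling becomes 7*setpoint - 19.
Solve 7*setpoint - 19 = 65: setpoint = (65 + 19) / 7 = 12.

setpoint = 12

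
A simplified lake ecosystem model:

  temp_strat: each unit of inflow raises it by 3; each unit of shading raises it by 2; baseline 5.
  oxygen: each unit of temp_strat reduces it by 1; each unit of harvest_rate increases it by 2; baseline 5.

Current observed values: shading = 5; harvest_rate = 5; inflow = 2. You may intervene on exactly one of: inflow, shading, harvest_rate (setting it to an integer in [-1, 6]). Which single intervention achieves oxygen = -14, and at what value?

set harvest_rate = 1

Intervening on inflow: oxygen = -3*inflow. Reaching -14 requires inflow = 14/3, not an integer.
Intervening on shading: oxygen = -2*shading + 4. Reaching -14 requires shading = 9, outside [-1, 6].
Intervening on harvest_rate: with other inputs at their observed values, oxygen = 2*harvest_rate - 16. Solving for -14 gives harvest_rate = 1, within [-1, 6].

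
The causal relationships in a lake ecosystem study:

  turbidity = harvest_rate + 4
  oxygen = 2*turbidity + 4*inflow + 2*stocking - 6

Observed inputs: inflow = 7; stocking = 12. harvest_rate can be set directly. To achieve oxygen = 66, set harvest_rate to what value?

harvest_rate = 6

Substituting into the oxygen equation gives oxygen = 2*harvest_rate + 54.
Solve 2*harvest_rate + 54 = 66: harvest_rate = (66 - 54) / 2 = 6.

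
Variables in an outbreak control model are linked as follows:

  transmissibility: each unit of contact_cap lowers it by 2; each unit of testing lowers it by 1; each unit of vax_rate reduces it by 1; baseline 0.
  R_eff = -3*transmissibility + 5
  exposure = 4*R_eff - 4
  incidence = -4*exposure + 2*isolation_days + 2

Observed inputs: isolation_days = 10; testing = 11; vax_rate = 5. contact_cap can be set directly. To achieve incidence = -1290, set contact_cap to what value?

contact_cap = 5

Substituting into the transmissibility equation gives transmissibility = -2*contact_cap - 16.
Substituting into the R_eff equation gives R_eff = 6*contact_cap + 53.
So exposure = 24*contact_cap + 208.
Substituting into the incidence equation gives incidence = -96*contact_cap - 810.
Solve -96*contact_cap - 810 = -1290: contact_cap = (-1290 + 810) / -96 = 5.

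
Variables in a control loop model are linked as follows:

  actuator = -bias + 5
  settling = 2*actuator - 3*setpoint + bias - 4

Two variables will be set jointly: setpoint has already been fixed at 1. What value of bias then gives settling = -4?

bias = 7

With setpoint held at 1:
Substituting into the settling equation gives settling = -bias + 3.
Solve -bias + 3 = -4: bias = (-4 - 3) / -1 = 7.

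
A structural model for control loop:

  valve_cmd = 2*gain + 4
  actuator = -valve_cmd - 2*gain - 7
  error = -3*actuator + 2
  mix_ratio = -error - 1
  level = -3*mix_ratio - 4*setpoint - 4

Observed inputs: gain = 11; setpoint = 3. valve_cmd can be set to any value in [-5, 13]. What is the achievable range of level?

Intervening on valve_cmd fixes its value directly, overriding its dependence on gain.
Substituting into the actuator equation gives actuator = -valve_cmd - 29.
Substituting into the error equation gives error = 3*valve_cmd + 89.
This gives mix_ratio = -3*valve_cmd - 90.
This gives level = 9*valve_cmd + 254.
Linear in valve_cmd, so extremes are at the endpoints: valve_cmd = -5 gives level = 209; valve_cmd = 13 gives level = 371.

209 to 371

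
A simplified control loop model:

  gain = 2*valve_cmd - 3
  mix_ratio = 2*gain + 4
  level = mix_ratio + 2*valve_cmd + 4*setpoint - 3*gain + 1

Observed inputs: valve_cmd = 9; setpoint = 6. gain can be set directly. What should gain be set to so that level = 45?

Intervening on gain fixes its value directly, overriding its dependence on valve_cmd.
Substituting into the level equation gives level = -gain + 47.
Solve -gain + 47 = 45: gain = (45 - 47) / -1 = 2.

gain = 2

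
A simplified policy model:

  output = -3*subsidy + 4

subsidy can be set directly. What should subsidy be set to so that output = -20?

subsidy = 8

Solve -3*subsidy + 4 = -20: subsidy = (-20 - 4) / -3 = 8.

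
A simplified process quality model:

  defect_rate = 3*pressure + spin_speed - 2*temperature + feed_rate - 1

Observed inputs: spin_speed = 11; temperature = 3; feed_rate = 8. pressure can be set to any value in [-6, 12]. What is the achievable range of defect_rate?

-6 to 48

Substituting into the defect_rate equation gives defect_rate = 3*pressure + 12.
Linear in pressure, so extremes are at the endpoints: pressure = -6 gives defect_rate = -6; pressure = 12 gives defect_rate = 48.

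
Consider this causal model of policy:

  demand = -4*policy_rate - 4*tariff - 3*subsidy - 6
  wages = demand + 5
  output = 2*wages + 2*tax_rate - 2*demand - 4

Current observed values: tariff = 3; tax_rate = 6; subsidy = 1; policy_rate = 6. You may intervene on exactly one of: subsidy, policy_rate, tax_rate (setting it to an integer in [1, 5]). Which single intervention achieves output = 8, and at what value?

Intervening on subsidy: the paths from subsidy to output cancel (net effect zero), leaving output = 18; 8 is unreachable this way.
Intervening on policy_rate: the paths from policy_rate to output cancel (net effect zero), leaving output = 18; 8 is unreachable this way.
Intervening on tax_rate: with other inputs at their observed values, output = 2*tax_rate + 6. Solving for 8 gives tax_rate = 1, within [1, 5].

set tax_rate = 1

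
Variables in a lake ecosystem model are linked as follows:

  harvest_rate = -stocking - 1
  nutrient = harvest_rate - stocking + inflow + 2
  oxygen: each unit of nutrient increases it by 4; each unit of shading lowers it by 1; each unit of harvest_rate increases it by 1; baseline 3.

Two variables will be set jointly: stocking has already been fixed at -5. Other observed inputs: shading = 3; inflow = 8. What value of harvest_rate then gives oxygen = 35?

harvest_rate = -5

With stocking held at -5:
Intervening on harvest_rate fixes its value directly, overriding its dependence on stocking.
Substituting into the nutrient equation gives nutrient = harvest_rate + 15.
Substituting into the oxygen equation gives oxygen = 5*harvest_rate + 60.
Solve 5*harvest_rate + 60 = 35: harvest_rate = (35 - 60) / 5 = -5.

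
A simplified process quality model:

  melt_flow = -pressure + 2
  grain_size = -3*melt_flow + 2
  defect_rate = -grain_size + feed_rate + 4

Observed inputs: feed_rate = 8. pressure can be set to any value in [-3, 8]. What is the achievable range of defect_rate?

Substituting into the grain_size equation gives grain_size = 3*pressure - 4.
Substituting into the defect_rate equation gives defect_rate = -3*pressure + 16.
Linear in pressure, so extremes are at the endpoints: pressure = -3 gives defect_rate = 25; pressure = 8 gives defect_rate = -8.

-8 to 25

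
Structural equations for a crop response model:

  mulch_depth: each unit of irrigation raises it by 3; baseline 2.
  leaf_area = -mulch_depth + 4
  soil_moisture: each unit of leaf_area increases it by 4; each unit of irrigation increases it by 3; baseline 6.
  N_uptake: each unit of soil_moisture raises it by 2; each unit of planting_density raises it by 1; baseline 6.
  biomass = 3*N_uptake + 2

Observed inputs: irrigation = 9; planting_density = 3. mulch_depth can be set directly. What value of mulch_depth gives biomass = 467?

Intervening on mulch_depth fixes its value directly, overriding its dependence on irrigation.
Substituting into the soil_moisture equation gives soil_moisture = -4*mulch_depth + 49.
Substituting into the N_uptake equation gives N_uptake = -8*mulch_depth + 107.
Substituting into the biomass equation gives biomass = -24*mulch_depth + 323.
Solve -24*mulch_depth + 323 = 467: mulch_depth = (467 - 323) / -24 = -6.

mulch_depth = -6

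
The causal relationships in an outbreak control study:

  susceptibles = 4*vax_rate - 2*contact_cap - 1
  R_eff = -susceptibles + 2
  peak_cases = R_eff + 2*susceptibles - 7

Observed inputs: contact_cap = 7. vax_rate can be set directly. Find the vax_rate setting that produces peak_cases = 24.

vax_rate = 11

Substituting into the susceptibles equation gives susceptibles = 4*vax_rate - 15.
Substituting into the R_eff equation gives R_eff = -4*vax_rate + 17.
Substituting into the peak_cases equation gives peak_cases = 4*vax_rate - 20.
Solve 4*vax_rate - 20 = 24: vax_rate = (24 + 20) / 4 = 11.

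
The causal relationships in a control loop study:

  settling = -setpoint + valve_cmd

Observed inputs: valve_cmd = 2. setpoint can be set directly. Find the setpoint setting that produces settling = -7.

setpoint = 9

Substituting into the settling equation gives settling = -setpoint + 2.
Solve -setpoint + 2 = -7: setpoint = (-7 - 2) / -1 = 9.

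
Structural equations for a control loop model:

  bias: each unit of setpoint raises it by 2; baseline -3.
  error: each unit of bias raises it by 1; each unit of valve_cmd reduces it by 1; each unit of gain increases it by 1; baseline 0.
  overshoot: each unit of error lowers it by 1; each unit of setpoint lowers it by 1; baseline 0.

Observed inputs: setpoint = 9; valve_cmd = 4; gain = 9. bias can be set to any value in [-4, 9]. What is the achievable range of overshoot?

Intervening on bias fixes its value directly, overriding its dependence on setpoint.
Substituting into the error equation gives error = bias + 5.
This gives overshoot = -bias - 14.
Linear in bias, so extremes are at the endpoints: bias = -4 gives overshoot = -10; bias = 9 gives overshoot = -23.

-23 to -10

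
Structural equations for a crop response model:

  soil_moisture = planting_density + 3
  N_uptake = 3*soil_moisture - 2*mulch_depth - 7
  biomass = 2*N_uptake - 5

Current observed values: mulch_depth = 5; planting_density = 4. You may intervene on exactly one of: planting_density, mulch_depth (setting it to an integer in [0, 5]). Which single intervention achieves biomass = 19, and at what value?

set mulch_depth = 1

Intervening on planting_density: biomass = 6*planting_density - 21. Reaching 19 requires planting_density = 20/3, not an integer.
Intervening on mulch_depth: with other inputs at their observed values, biomass = -4*mulch_depth + 23. Solving for 19 gives mulch_depth = 1, within [0, 5].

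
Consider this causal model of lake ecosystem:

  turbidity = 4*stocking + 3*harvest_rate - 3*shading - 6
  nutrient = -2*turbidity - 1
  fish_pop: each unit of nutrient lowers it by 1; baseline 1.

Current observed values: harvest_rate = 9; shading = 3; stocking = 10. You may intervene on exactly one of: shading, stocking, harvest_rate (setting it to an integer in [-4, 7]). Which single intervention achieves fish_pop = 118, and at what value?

set shading = 1

Intervening on shading: with other inputs at their observed values, fish_pop = -6*shading + 124. Solving for 118 gives shading = 1, within [-4, 7].
Intervening on stocking: fish_pop = 8*stocking + 26. Reaching 118 requires stocking = 23/2, not an integer.
Intervening on harvest_rate: fish_pop = 6*harvest_rate + 52. Reaching 118 requires harvest_rate = 11, outside [-4, 7].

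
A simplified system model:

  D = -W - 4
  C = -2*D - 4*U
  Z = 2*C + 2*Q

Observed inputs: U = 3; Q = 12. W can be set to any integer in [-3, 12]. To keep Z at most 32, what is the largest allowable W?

W = 4

Substituting into the C equation gives C = 2*W - 4.
Z becomes 4*W + 16.
Require 4*W + 16 ≤ 32, so W ≤ 4.
The largest integer in [-3, 12] satisfying this is 4.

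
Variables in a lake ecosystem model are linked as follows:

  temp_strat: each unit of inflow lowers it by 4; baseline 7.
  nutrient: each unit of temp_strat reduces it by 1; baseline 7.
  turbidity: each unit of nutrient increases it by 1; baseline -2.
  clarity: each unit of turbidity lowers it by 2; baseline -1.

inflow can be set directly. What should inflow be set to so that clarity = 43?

inflow = -5

Substituting into the nutrient equation gives nutrient = 4*inflow.
Substituting into the turbidity equation gives turbidity = 4*inflow - 2.
Substituting into the clarity equation gives clarity = -8*inflow + 3.
Solve -8*inflow + 3 = 43: inflow = (43 - 3) / -8 = -5.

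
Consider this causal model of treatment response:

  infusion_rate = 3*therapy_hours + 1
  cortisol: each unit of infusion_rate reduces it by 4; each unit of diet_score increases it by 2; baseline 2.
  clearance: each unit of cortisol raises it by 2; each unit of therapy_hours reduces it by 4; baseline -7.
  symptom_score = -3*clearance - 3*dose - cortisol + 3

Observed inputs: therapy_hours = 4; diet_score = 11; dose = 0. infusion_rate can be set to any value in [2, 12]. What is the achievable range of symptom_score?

-40 to 240

Intervening on infusion_rate fixes its value directly, overriding its dependence on therapy_hours.
Substituting into the cortisol equation gives cortisol = -4*infusion_rate + 24.
clearance becomes -8*infusion_rate + 25.
Substituting into the symptom_score equation gives symptom_score = 28*infusion_rate - 96.
Linear in infusion_rate, so extremes are at the endpoints: infusion_rate = 2 gives symptom_score = -40; infusion_rate = 12 gives symptom_score = 240.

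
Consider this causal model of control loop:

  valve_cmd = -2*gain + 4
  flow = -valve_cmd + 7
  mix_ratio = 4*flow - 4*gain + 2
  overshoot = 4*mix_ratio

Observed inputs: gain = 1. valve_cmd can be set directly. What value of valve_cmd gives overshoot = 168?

valve_cmd = -4

Intervening on valve_cmd fixes its value directly, overriding its dependence on gain.
Substituting into the mix_ratio equation gives mix_ratio = -4*valve_cmd + 26.
Substituting into the overshoot equation gives overshoot = -16*valve_cmd + 104.
Solve -16*valve_cmd + 104 = 168: valve_cmd = (168 - 104) / -16 = -4.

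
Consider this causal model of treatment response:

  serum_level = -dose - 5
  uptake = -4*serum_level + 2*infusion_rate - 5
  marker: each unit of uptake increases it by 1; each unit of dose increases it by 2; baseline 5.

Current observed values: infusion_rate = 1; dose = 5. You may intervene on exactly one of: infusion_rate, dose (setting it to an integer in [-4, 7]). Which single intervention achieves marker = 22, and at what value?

Intervening on infusion_rate: marker = 2*infusion_rate + 50. Reaching 22 requires infusion_rate = -14, outside [-4, 7].
Intervening on dose: with other inputs at their observed values, marker = 6*dose + 22. Solving for 22 gives dose = 0, within [-4, 7].

set dose = 0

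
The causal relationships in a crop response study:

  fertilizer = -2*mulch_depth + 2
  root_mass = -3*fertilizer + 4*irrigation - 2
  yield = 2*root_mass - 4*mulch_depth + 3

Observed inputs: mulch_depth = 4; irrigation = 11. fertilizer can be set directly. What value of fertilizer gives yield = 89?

fertilizer = -3

Intervening on fertilizer fixes its value directly, overriding its dependence on mulch_depth.
Substituting into the root_mass equation gives root_mass = -3*fertilizer + 42.
So yield = -6*fertilizer + 71.
Solve -6*fertilizer + 71 = 89: fertilizer = (89 - 71) / -6 = -3.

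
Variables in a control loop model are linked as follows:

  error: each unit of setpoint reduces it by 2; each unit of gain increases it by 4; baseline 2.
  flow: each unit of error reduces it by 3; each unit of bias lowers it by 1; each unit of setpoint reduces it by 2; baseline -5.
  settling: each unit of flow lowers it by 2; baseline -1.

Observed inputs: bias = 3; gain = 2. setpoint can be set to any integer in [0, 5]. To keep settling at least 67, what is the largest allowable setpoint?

setpoint = 1

Substituting into the error equation gives error = -2*setpoint + 10.
Substituting into the flow equation gives flow = 4*setpoint - 38.
settling becomes -8*setpoint + 75.
Require -8*setpoint + 75 ≥ 67, so setpoint ≤ 1.
The largest integer in [0, 5] satisfying this is 1.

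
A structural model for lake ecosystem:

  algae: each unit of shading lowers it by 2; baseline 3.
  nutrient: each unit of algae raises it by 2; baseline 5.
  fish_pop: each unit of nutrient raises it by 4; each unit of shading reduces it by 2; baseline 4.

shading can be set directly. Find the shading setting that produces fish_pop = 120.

Substituting into the nutrient equation gives nutrient = -4*shading + 11.
This gives fish_pop = -18*shading + 48.
Solve -18*shading + 48 = 120: shading = (120 - 48) / -18 = -4.

shading = -4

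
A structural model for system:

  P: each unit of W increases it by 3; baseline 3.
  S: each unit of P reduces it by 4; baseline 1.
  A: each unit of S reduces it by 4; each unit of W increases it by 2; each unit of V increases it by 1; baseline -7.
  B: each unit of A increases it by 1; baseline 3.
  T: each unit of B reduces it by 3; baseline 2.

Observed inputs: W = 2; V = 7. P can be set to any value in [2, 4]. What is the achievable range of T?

Intervening on P fixes its value directly, overriding its dependence on W.
Substituting into the A equation gives A = 16*P.
Substituting into the B equation gives B = 16*P + 3.
This gives T = -48*P - 7.
Linear in P, so extremes are at the endpoints: P = 2 gives T = -103; P = 4 gives T = -199.

-199 to -103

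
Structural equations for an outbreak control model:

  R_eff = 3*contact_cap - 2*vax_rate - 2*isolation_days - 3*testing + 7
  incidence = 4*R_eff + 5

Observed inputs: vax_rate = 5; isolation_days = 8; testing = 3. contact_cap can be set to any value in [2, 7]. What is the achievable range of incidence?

Substituting into the R_eff equation gives R_eff = 3*contact_cap - 28.
So incidence = 12*contact_cap - 107.
Linear in contact_cap, so extremes are at the endpoints: contact_cap = 2 gives incidence = -83; contact_cap = 7 gives incidence = -23.

-83 to -23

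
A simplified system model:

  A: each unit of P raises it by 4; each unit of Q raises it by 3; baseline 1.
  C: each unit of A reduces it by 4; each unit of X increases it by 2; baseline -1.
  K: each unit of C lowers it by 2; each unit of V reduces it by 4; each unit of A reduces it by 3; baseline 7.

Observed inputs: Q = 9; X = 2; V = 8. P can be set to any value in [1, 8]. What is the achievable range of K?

129 to 269

Substituting into the A equation gives A = 4*P + 28.
Substituting into the C equation gives C = -16*P - 109.
Substituting into the K equation gives K = 20*P + 109.
Linear in P, so extremes are at the endpoints: P = 1 gives K = 129; P = 8 gives K = 269.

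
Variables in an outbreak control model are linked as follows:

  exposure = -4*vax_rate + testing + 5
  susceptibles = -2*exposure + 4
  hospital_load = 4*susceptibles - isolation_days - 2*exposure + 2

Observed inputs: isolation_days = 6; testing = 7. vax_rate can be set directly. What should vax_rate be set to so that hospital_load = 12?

Substituting into the exposure equation gives exposure = -4*vax_rate + 12.
So susceptibles = 8*vax_rate - 20.
Substituting into the hospital_load equation gives hospital_load = 40*vax_rate - 108.
Solve 40*vax_rate - 108 = 12: vax_rate = (12 + 108) / 40 = 3.

vax_rate = 3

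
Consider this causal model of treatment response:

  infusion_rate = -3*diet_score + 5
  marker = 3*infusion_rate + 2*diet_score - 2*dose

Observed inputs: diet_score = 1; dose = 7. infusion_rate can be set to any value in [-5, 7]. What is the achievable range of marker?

Intervening on infusion_rate fixes its value directly, overriding its dependence on diet_score.
Substituting into the marker equation gives marker = 3*infusion_rate - 12.
Linear in infusion_rate, so extremes are at the endpoints: infusion_rate = -5 gives marker = -27; infusion_rate = 7 gives marker = 9.

-27 to 9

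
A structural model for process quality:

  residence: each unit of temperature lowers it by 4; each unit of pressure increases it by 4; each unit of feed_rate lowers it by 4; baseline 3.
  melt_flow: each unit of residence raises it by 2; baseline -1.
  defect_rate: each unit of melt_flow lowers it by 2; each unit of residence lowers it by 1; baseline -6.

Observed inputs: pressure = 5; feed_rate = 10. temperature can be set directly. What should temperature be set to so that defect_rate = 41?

temperature = -2

Substituting into the residence equation gives residence = -4*temperature - 17.
Substituting into the melt_flow equation gives melt_flow = -8*temperature - 35.
defect_rate becomes 20*temperature + 81.
Solve 20*temperature + 81 = 41: temperature = (41 - 81) / 20 = -2.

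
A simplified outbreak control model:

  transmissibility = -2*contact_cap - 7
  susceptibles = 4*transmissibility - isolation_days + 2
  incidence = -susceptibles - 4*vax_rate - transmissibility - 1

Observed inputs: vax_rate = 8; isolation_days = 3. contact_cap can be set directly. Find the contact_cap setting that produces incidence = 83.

contact_cap = 8

Substituting into the susceptibles equation gives susceptibles = -8*contact_cap - 29.
Substituting into the incidence equation gives incidence = 10*contact_cap + 3.
Solve 10*contact_cap + 3 = 83: contact_cap = (83 - 3) / 10 = 8.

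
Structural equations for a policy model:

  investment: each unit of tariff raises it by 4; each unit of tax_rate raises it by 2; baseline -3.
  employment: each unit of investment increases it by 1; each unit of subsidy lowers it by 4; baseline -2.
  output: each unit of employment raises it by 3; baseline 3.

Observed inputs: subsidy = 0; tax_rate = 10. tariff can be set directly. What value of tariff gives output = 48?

tariff = 0

Substituting into the investment equation gives investment = 4*tariff + 17.
Substituting into the employment equation gives employment = 4*tariff + 15.
Substituting into the output equation gives output = 12*tariff + 48.
Solve 12*tariff + 48 = 48: tariff = (48 - 48) / 12 = 0.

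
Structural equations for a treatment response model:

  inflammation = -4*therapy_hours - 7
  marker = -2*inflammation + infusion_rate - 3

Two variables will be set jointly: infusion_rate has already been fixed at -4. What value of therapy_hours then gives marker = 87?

With infusion_rate held at -4:
Substituting into the marker equation gives marker = 8*therapy_hours + 7.
Solve 8*therapy_hours + 7 = 87: therapy_hours = (87 - 7) / 8 = 10.

therapy_hours = 10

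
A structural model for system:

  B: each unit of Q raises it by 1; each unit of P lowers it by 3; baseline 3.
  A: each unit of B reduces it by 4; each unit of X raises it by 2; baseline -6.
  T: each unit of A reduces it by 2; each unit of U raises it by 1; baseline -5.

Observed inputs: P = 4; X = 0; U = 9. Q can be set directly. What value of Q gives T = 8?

Substituting into the B equation gives B = Q - 9.
This gives A = -4*Q + 30.
T becomes 8*Q - 56.
Solve 8*Q - 56 = 8: Q = (8 + 56) / 8 = 8.

Q = 8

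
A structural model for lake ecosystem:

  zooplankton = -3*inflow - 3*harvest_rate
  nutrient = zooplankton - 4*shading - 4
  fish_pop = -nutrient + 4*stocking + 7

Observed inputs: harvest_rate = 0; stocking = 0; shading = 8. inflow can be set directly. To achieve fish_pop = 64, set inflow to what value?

inflow = 7

Substituting into the zooplankton equation gives zooplankton = -3*inflow.
Substituting into the nutrient equation gives nutrient = -3*inflow - 36.
Substituting into the fish_pop equation gives fish_pop = 3*inflow + 43.
Solve 3*inflow + 43 = 64: inflow = (64 - 43) / 3 = 7.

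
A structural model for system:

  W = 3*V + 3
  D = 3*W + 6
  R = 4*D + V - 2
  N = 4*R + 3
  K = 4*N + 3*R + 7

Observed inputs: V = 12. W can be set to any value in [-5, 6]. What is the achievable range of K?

-475 to 2033

Intervening on W fixes its value directly, overriding its dependence on V.
Substituting into the R equation gives R = 12*W + 34.
Substituting into the N equation gives N = 48*W + 139.
K becomes 228*W + 665.
Linear in W, so extremes are at the endpoints: W = -5 gives K = -475; W = 6 gives K = 2033.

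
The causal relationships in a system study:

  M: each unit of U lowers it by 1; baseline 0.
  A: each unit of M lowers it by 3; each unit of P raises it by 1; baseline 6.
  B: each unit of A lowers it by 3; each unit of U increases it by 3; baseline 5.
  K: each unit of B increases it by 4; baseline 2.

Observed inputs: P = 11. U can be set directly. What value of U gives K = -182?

Substituting into the A equation gives A = 3*U + 17.
Substituting into the B equation gives B = -6*U - 46.
Substituting into the K equation gives K = -24*U - 182.
Solve -24*U - 182 = -182: U = (-182 + 182) / -24 = 0.

U = 0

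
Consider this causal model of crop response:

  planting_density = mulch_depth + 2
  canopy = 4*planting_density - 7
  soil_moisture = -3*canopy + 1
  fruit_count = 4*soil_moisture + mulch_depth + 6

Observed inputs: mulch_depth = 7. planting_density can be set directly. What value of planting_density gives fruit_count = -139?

Intervening on planting_density fixes its value directly, overriding its dependence on mulch_depth.
Substituting into the soil_moisture equation gives soil_moisture = -12*planting_density + 22.
So fruit_count = -48*planting_density + 101.
Solve -48*planting_density + 101 = -139: planting_density = (-139 - 101) / -48 = 5.

planting_density = 5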